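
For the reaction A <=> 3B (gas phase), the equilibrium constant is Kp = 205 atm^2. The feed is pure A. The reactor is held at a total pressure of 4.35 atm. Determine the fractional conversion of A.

Let X = conversion of A (basis 1 mol A); extent of reaction ξ = X.
At extent ξ: n_A = 1 − X; n_B = 3X.
Summing: n_T = 1 + 2X.
y_i = n_i/n_T, p_i = y_i·P. Kp = p_B^3 / (p_A).
Substituting and setting equal to 205 atm^2 gives a polynomial in X; the root in (0,1) is X = 0.808.

X = 0.808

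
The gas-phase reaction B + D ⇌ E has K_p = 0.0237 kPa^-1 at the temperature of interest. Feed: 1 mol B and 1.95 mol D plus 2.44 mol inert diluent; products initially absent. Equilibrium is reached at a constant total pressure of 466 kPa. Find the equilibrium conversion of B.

Let X = conversion of B (basis 1 mol B); extent of reaction ξ = X.
Mole table: n_B = 1 − X; n_D = 1.95 − X; n_E = X; n_I = 2.44 (inert).
Summing: n_T = 5.39 − X.
Mole fractions y_i = n_i/n_T; K_p = p_E / (p_B p_D) with p_i = y_i·P.
Substituting and setting equal to 0.0237 kPa^-1 gives a polynomial in X; the root in (0,1) is X = 0.742.

X = 0.742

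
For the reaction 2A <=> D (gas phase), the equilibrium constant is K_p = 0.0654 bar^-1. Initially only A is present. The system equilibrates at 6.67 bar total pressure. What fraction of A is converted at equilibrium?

Basis: 1 mol A initially; let X = conversion of A. Extent ξ = 0.5X.
Moles: n_A = 1 − X; n_D = 0.5X.
Summing: n_T = 1 − 0.5X.
With p_i = (n_i/n_T)P, K_p = p_D / (p_A^2).
Equating to 0.0654 bar^-1 and solving on 0 < X < 1: X = 0.396.

X = 0.396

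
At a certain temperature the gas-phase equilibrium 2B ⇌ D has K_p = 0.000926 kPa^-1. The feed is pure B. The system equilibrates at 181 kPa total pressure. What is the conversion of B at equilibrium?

Basis: 1 mol B initially; let X = conversion of B. Extent ξ = 0.5X.
Mole table: n_B = 1 − X; n_D = 0.5X.
Summing: n_T = 1 − 0.5X.
Mole fractions y_i = n_i/n_T; K_p = p_D / (p_B^2) with p_i = y_i·P.
Substituting and setting equal to 0.000926 kPa^-1 gives a polynomial in X; the root in (0,1) is X = 0.226.

X = 0.226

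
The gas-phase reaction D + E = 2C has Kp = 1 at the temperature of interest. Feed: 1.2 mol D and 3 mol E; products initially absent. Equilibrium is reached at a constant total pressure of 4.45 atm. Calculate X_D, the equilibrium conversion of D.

X = 0.500

Basis: 1.2 mol D initially; let X = conversion of D. Extent ξ = 1.2X.
Species balance: n_D = 1.2 − 1.2X; n_E = 3 − 1.2X; n_C = 2.4X.
Total moles n_T = 4.2 (Δν = 0, constant).
y_i = n_i/n_T, p_i = y_i·P. Kp = p_C^2 / (p_D p_E).
Setting this equal to 1 and taking the physical root (0 < X < 1) gives X = 0.500.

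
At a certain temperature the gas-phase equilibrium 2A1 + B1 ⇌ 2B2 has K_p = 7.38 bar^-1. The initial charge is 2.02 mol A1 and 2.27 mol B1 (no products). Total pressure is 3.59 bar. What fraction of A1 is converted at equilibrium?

X = 0.770

Let X = conversion of A1 (basis 2.02 mol A1); extent of reaction ξ = 1.01X.
Moles: n_A1 = 2.02 − 2.02X; n_B1 = 2.27 − 1.01X; n_B2 = 2.02X.
Summing: n_T = 4.29 − 1.01X.
Mole fractions y_i = n_i/n_T; K_p = p_B2^2 / (p_A1^2 p_B1) with p_i = y_i·P.
Equating to 7.38 bar^-1 and solving on 0 < X < 1: X = 0.770.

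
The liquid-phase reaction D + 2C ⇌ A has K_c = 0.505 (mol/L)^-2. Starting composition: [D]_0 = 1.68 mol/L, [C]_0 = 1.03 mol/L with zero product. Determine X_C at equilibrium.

X = 0.452

Let X = conversion of C; extent ξ = 1.03X/2 mol/L.
Concentrations: [D] = 1.68 − 0.515X; [C] = 1.03 − 1.03X; [A] = 0.515X.
K_c = [A] / ([D] [C]^2).
This equals 0.505 at X = 0.452 (the root in 0 < X < 1).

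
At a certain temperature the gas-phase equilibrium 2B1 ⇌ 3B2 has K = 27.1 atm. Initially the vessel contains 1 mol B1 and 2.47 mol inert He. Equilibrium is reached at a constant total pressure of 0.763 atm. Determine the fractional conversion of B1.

Take 1 mol B1 as basis and let X be its fractional conversion, so ξ = 0.5X.
Moles: n_B1 = 1 − X; n_B2 = 1.5X; n_I = 2.47 (inert).
n_T = Σnᵢ = 3.47 + 0.5X.
y_i = n_i/n_T, p_i = y_i·P. K = p_B2^3 / (p_B1^2).
Substituting and setting equal to 27.1 atm gives a polynomial in X; the root in (0,1) is X = 0.873.

X = 0.873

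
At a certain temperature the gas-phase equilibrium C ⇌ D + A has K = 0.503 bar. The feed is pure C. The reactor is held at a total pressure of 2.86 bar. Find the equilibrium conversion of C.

Basis: 1 mol C initially; let X = conversion of C. Extent ξ = X.
Species balance: n_C = 1 − X; n_D = X; n_A = X.
n_T = Σnᵢ = 1 + X.
Mole fractions y_i = n_i/n_T; K = p_D p_A / (p_C) with p_i = y_i·P.
Substituting and setting equal to 0.503 bar gives a polynomial in X; the root in (0,1) is X = 0.387.

X = 0.387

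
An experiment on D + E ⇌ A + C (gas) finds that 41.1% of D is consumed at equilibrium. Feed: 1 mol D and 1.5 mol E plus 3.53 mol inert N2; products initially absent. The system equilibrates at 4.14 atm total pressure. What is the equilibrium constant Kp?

Let X = conversion of D (basis 1 mol D); extent of reaction ξ = X.
At extent ξ: n_D = 1 − X; n_E = 1.5 − X; n_A = X; n_C = X; n_I = 3.53 (inert).
Since Δν = 0, n_T = 6.03 throughout.
At X = 0.411: n_D = 0.589, n_E = 1.09, n_A = 0.411, n_C = 0.411, n_T = 6.03.
p_i = (n_i/n_T)·P. Kp = p_A p_C / (p_D p_E) = 0.263.

Kp = 0.263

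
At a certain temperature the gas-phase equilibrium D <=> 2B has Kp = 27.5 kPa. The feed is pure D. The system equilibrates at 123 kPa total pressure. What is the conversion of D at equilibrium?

Basis: 1 mol D initially; let X = conversion of D. Extent ξ = X.
Moles: n_D = 1 − X; n_B = 2X.
Total moles n_T = 1 + X.
Mole fractions y_i = n_i/n_T; Kp = p_B^2 / (p_D) with p_i = y_i·P.
Substituting and setting equal to 27.5 kPa gives a polynomial in X; the root in (0,1) is X = 0.230.

X = 0.230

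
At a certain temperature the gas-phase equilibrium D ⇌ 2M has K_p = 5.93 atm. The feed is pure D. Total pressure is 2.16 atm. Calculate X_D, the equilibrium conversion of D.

Basis: 1 mol D initially; let X = conversion of D. Extent ξ = X.
Moles: n_D = 1 − X; n_M = 2X.
Summing: n_T = 1 + X.
Mole fractions y_i = n_i/n_T; K_p = p_M^2 / (p_D) with p_i = y_i·P.
Substituting and setting equal to 5.93 atm gives a polynomial in X; the root in (0,1) is X = 0.638.

X = 0.638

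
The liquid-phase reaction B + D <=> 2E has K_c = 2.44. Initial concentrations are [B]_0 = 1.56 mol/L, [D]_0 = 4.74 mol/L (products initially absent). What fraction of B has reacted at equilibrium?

Let X = conversion of B; extent ξ = 1.56·X mol/L.
Concentrations: [B] = 1.56 − 1.56X; [D] = 4.74 − 1.56X; [E] = 3.12X.
K_c = [E]^2 / ([B] [D]).
Equating to 2.44: the physical root is X = 0.679.

X = 0.679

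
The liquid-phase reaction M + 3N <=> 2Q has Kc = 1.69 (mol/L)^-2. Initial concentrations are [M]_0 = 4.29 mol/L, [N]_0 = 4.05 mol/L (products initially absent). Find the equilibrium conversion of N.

X = 0.772

Let X = conversion of N; extent ξ = 4.05X/3 mol/L.
Concentrations: [M] = 4.29 − 1.35X; [N] = 4.05 − 4.05X; [Q] = 2.7X.
Kc = [Q]^2 / ([M] [N]^3).
This equals 1.69 at X = 0.772 (the root in 0 < X < 1).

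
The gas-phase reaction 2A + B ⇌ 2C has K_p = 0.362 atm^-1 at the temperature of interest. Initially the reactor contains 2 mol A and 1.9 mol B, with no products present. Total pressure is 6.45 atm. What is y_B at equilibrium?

Let X = conversion of A (basis 2 mol A); extent of reaction ξ = X.
Moles: n_A = 2 − 2X; n_B = 1.9 − X; n_C = 2X.
n_T = Σnᵢ = 3.9 − X.
With p_i = (n_i/n_T)P, K_p = p_C^2 / (p_A^2 p_B).
Equating to 0.362 atm^-1 and solving on 0 < X < 1: X = 0.495.
Then n_B = 1.4, n_T = 3.4, so y_B = 0.413.

y_B = 0.413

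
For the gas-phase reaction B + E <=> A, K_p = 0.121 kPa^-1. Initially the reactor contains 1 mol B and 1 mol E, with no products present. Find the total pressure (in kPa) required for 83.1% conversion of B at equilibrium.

P = 281 kPa

Basis: 1 mol B initially; let X = conversion of B. Extent ξ = X.
At extent ξ: n_B = 1 − X; n_E = 1 − X; n_A = X.
n_T = Σnᵢ = 2 − X.
K_p = p_A / (p_B p_E) with p_i = (n_i/n_T)·P.
At X = 0.831: the mole-fraction product g(X) = Π y_i^ν_i = 34.01. Since K_p = g(X)·P^{-1}, P = (g/K_p)^(1/1) = (34.01/0.121)^(1/1) = 281 kPa.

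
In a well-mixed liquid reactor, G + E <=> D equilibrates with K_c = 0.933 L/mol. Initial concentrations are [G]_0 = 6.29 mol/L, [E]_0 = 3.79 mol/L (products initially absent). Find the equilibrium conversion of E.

X = 0.761

Let X = conversion of E; extent ξ = 3.79·X mol/L.
Concentrations: [G] = 6.29 − 3.79X; [E] = 3.79 − 3.79X; [D] = 3.79X.
K_c = [D] / ([G] [E]).
Solving K_c = 0.933 for X ∈ (0,1): X = 0.761.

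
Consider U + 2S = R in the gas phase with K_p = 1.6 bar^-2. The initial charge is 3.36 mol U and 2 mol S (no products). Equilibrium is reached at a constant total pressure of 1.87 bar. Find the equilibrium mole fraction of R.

Let X = conversion of S (basis 2 mol S); extent of reaction ξ = X.
At extent ξ: n_U = 3.36 − X; n_S = 2 − 2X; n_R = X.
Total moles n_T = 5.36 − 2X.
Mole fractions y_i = n_i/n_T; K_p = p_R / (p_U p_S^2) with p_i = y_i·P.
This yields a degree-3 equation in X; solving on (0,1), X = 0.592.
Then n_R = 0.592, n_T = 4.18, so y_R = 0.142.

y_R = 0.142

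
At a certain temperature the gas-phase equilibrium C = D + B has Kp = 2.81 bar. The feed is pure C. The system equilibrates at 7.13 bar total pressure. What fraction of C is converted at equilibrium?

X = 0.532

Basis: 1 mol C initially; let X = conversion of C. Extent ξ = X.
Species balance: n_C = 1 − X; n_D = X; n_B = X.
n_T = Σnᵢ = 1 + X.
y_i = n_i/n_T, p_i = y_i·P. Kp = p_D p_B / (p_C).
Setting this equal to 2.81 bar and taking the physical root (0 < X < 1) gives X = 0.532.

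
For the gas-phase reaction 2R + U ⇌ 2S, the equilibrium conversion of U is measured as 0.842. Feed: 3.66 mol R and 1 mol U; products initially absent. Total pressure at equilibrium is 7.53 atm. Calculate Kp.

Let X = conversion of U (basis 1 mol U); extent of reaction ξ = X.
Species balance: n_R = 3.66 − 2X; n_U = 1 − X; n_S = 2X.
Total moles n_T = 4.66 − X.
At X = 0.842: n_R = 1.98, n_U = 0.158, n_S = 1.68, n_T = 3.82.
p_i = (n_i/n_T)·P. Kp = p_S^2 / (p_R^2 p_U) = 2.33 atm^-1.

Kp = 2.33 atm^-1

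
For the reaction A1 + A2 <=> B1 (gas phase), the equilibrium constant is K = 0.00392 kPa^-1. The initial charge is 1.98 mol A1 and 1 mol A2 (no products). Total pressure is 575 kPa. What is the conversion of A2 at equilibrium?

Take 1 mol A2 as basis and let X be its fractional conversion, so ξ = X.
Mole table: n_A1 = 1.98 − X; n_A2 = 1 − X; n_B1 = X.
Summing: n_T = 2.98 − X.
y_i = n_i/n_T, p_i = y_i·P. K = p_B1 / (p_A1 p_A2).
This yields a degree-2 equation in X; solving on (0,1), X = 0.569.

X = 0.569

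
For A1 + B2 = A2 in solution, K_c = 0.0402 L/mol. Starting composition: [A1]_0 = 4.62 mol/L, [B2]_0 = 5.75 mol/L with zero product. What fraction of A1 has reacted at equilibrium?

X = 0.167

Let X = conversion of A1; extent ξ = 4.62·X mol/L.
Concentrations: [A1] = 4.62 − 4.62X; [B2] = 5.75 − 4.62X; [A2] = 4.62X.
K_c = [A2] / ([A1] [B2]).
Setting equal to 0.0402 and solving for X on (0,1) gives X = 0.167.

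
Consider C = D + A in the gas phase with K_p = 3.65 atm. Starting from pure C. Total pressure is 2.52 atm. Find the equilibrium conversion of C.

Basis: 1 mol C initially; let X = conversion of C. Extent ξ = X.
At extent ξ: n_C = 1 − X; n_D = X; n_A = X.
Summing: n_T = 1 + X.
Mole fractions y_i = n_i/n_T; K_p = p_D p_A / (p_C) with p_i = y_i·P.
Substituting and setting equal to 3.65 atm gives a polynomial in X; the root in (0,1) is X = 0.769.

X = 0.769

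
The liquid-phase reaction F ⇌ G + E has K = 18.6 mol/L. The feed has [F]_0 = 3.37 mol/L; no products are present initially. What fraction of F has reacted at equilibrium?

X = 0.865

Let X = conversion of F; extent ξ = 3.37·X mol/L.
Concentrations: [F] = 3.37 − 3.37X; [G] = 3.37X; [E] = 3.37X.
K = [G] [E] / ([F]).
Solving K = 18.6 for X ∈ (0,1): X = 0.865.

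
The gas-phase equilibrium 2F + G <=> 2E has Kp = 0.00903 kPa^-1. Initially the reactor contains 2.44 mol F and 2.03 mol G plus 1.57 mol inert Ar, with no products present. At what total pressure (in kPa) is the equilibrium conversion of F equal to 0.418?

Let X = conversion of F (basis 2.44 mol F); extent of reaction ξ = 1.22X.
At extent ξ: n_F = 2.44 − 2.44X; n_G = 2.03 − 1.22X; n_E = 2.44X; n_I = 1.57 (inert).
Total moles n_T = 6.04 − 1.22X.
Kp = p_E^2 / (p_F^2 p_G) with p_i = (n_i/n_T)·P.
At X = 0.418: the mole-fraction product g(X) = Π y_i^ν_i = 1.877. Since Kp = g(X)·P^{-1}, P = (g/Kp)^(1/1) = (1.877/0.00903)^(1/1) = 208 kPa.

P = 208 kPa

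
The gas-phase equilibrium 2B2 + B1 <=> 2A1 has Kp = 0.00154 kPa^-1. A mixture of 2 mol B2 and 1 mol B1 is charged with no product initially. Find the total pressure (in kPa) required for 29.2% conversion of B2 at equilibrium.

Basis: 2 mol B2 initially; let X = conversion of B2. Extent ξ = X.
At extent ξ: n_B2 = 2 − 2X; n_B1 = 1 − X; n_A1 = 2X.
n_T = Σnᵢ = 3 − X.
Kp = p_A1^2 / (p_B2^2 p_B1) with p_i = (n_i/n_T)·P.
At X = 0.292: the mole-fraction product g(X) = Π y_i^ν_i = 0.6506. Since Kp = g(X)·P^{-1}, P = (g/Kp)^(1/1) = (0.6506/0.00154)^(1/1) = 422 kPa.

P = 422 kPa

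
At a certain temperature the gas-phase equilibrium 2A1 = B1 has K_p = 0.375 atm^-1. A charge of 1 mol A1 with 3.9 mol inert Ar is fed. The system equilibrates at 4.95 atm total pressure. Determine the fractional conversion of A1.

X = 0.341

Basis: 1 mol A1 initially; let X = conversion of A1. Extent ξ = 0.5X.
Species balance: n_A1 = 1 − X; n_B1 = 0.5X; n_I = 3.9 (inert).
n_T = Σnᵢ = 4.9 − 0.5X.
y_i = n_i/n_T, p_i = y_i·P. K_p = p_B1 / (p_A1^2).
Equating to 0.375 atm^-1 and solving on 0 < X < 1: X = 0.341.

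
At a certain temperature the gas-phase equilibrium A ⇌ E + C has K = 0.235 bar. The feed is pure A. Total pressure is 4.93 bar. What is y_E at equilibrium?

y_E = 0.176

Let X = conversion of A (basis 1 mol A); extent of reaction ξ = X.
Moles: n_A = 1 − X; n_E = X; n_C = X.
Total moles n_T = 1 + X.
Mole fractions y_i = n_i/n_T; K = p_E p_C / (p_A) with p_i = y_i·P.
Equating to 0.235 bar and solving on 0 < X < 1: X = 0.213.
Then n_E = 0.213, n_T = 1.21, so y_E = 0.176.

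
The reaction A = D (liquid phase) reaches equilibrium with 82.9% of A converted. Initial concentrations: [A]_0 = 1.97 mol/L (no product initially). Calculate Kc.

Let X = conversion of A.
Concentrations: [A] = 1.97 − 1.97X; [D] = 1.97X.
At X = 0.829: [A] = 0.337, [D] = 1.63.
Kc = [D] / ([A]) = 4.85.

Kc = 4.85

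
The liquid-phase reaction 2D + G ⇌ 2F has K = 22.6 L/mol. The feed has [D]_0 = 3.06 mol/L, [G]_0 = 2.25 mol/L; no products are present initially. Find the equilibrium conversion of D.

X = 0.825

Let X = conversion of D; extent ξ = 3.06X/2 mol/L.
Concentrations: [D] = 3.06 − 3.06X; [G] = 2.25 − 1.53X; [F] = 3.06X.
K = [F]^2 / ([D]^2 [G]).
This equals 22.6 at X = 0.825 (the root in 0 < X < 1).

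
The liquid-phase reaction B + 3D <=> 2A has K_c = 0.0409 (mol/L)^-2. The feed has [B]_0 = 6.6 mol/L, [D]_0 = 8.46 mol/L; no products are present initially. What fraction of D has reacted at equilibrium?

Let X = conversion of D; extent ξ = 8.46X/3 mol/L.
Concentrations: [B] = 6.6 − 2.82X; [D] = 8.46 − 8.46X; [A] = 5.64X.
K_c = [A]^2 / ([B] [D]^3).
This equals 0.0409 at X = 0.565 (the root in 0 < X < 1).

X = 0.565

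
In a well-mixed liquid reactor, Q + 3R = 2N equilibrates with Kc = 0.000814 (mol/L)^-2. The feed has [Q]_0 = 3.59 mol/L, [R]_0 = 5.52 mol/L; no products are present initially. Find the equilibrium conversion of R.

Let X = conversion of R; extent ξ = 5.52X/3 mol/L.
Concentrations: [Q] = 3.59 − 1.84X; [R] = 5.52 − 5.52X; [N] = 3.68X.
Kc = [N]^2 / ([Q] [R]^3).
Equating to 0.000814 (mol/L)^-2: the physical root is X = 0.145.

X = 0.145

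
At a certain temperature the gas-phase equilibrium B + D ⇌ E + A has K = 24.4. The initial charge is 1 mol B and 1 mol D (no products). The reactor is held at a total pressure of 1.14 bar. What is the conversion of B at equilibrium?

X = 0.832

Take 1 mol B as basis and let X be its fractional conversion, so ξ = X.
Moles: n_B = 1 − X; n_D = 1 − X; n_E = X; n_A = X.
Total moles n_T = 2 (Δν = 0, constant).
With p_i = (n_i/n_T)P, K = p_E p_A / (p_B p_D).
Setting this equal to 24.4 and taking the physical root (0 < X < 1) gives X = 0.832.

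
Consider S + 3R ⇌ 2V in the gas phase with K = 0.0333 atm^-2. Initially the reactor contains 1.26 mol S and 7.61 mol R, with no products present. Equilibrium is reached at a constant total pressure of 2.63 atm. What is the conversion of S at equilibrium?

Take 1.26 mol S as basis and let X be its fractional conversion, so ξ = 1.26X.
Mole table: n_S = 1.26 − 1.26X; n_R = 7.61 − 3.78X; n_V = 2.52X.
Total moles n_T = 8.87 − 2.52X.
Mole fractions y_i = n_i/n_T; K = p_V^2 / (p_S p_R^3) with p_i = y_i·P.
Equating to 0.0333 atm^-2 and solving on 0 < X < 1: X = 0.343.

X = 0.343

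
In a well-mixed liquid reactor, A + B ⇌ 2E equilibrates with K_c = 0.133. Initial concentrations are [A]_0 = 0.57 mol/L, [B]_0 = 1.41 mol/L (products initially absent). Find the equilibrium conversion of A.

Let X = conversion of A; extent ξ = 0.57·X mol/L.
Concentrations: [A] = 0.57 − 0.57X; [B] = 1.41 − 0.57X; [E] = 1.14X.
K_c = [E]^2 / ([A] [B]).
Solving K_c = 0.133 for X ∈ (0,1): X = 0.238.

X = 0.238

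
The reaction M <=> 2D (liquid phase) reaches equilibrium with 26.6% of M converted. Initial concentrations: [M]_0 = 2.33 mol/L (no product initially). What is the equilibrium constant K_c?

Let X = conversion of M.
Concentrations: [M] = 2.33 − 2.33X; [D] = 4.66X.
At X = 0.266: [M] = 1.71, [D] = 1.24.
K_c = [D]^2 / ([M]) = 0.898 mol/L.

K_c = 0.898 mol/L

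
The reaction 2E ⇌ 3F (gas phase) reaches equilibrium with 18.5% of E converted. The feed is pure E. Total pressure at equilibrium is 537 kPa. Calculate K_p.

Let X = conversion of E (basis 1 mol E); extent of reaction ξ = 0.5X.
Species balance: n_E = 1 − X; n_F = 1.5X.
n_T = Σnᵢ = 1 + 0.5X.
At X = 0.185: n_E = 0.815, n_F = 0.277, n_T = 1.09.
p_i = (n_i/n_T)·P. K_p = p_F^3 / (p_E^2) = 15.8 kPa.

K_p = 15.8 kPa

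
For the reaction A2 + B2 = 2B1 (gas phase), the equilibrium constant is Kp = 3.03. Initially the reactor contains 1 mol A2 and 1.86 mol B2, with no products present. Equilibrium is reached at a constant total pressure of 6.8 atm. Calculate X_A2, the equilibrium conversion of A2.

X = 0.609

Basis: 1 mol A2 initially; let X = conversion of A2. Extent ξ = X.
Species balance: n_A2 = 1 − X; n_B2 = 1.86 − X; n_B1 = 2X.
n_T stays at 2.86 (no change in mole number).
Mole fractions y_i = n_i/n_T; Kp = p_B1^2 / (p_A2 p_B2) with p_i = y_i·P.
This yields a degree-2 equation in X; solving on (0,1), X = 0.609.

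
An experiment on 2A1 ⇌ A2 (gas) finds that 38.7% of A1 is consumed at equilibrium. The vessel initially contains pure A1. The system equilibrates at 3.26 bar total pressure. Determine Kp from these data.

Take 1 mol A1 as basis and let X be its fractional conversion, so ξ = 0.5X.
At extent ξ: n_A1 = 1 − X; n_A2 = 0.5X.
Summing: n_T = 1 − 0.5X.
At X = 0.387: n_A1 = 0.613, n_A2 = 0.194, n_T = 0.806.
p_i = (n_i/n_T)·P. Kp = p_A2 / (p_A1^2) = 0.127 bar^-1.

Kp = 0.127 bar^-1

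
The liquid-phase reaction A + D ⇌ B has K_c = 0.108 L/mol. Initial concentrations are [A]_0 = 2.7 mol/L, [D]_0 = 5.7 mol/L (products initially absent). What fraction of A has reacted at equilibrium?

X = 0.341

Let X = conversion of A; extent ξ = 2.7·X mol/L.
Concentrations: [A] = 2.7 − 2.7X; [D] = 5.7 − 2.7X; [B] = 2.7X.
K_c = [B] / ([A] [D]).
Equating to 0.108 L/mol: the physical root is X = 0.341.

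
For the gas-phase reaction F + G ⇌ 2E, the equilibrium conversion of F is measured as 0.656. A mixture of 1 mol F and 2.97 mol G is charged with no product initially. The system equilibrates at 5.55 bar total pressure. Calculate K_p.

K_p = 2.16

Basis: 1 mol F initially; let X = conversion of F. Extent ξ = X.
Species balance: n_F = 1 − X; n_G = 2.97 − X; n_E = 2X.
Total moles n_T = 3.97 (Δν = 0, constant).
At X = 0.656: n_F = 0.344, n_G = 2.31, n_E = 1.31, n_T = 3.97.
p_i = (n_i/n_T)·P. K_p = p_E^2 / (p_F p_G) = 2.16.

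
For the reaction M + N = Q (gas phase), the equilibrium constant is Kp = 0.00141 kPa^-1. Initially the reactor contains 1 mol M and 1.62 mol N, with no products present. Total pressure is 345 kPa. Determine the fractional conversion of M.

X = 0.221

Let X = conversion of M (basis 1 mol M); extent of reaction ξ = X.
Mole table: n_M = 1 − X; n_N = 1.62 − X; n_Q = X.
Summing: n_T = 2.62 − X.
With p_i = (n_i/n_T)P, Kp = p_Q / (p_M p_N).
Substituting and setting equal to 0.00141 kPa^-1 gives a polynomial in X; the root in (0,1) is X = 0.221.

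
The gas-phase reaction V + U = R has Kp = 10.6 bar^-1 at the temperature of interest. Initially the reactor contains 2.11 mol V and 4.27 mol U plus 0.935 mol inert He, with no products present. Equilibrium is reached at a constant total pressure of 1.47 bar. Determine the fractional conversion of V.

Basis: 2.11 mol V initially; let X = conversion of V. Extent ξ = 2.11X.
Species balance: n_V = 2.11 − 2.11X; n_U = 4.27 − 2.11X; n_R = 2.11X; n_I = 0.935 (inert).
n_T = Σnᵢ = 7.31 − 2.11X.
y_i = n_i/n_T, p_i = y_i·P. Kp = p_R / (p_V p_U).
Equating to 10.6 bar^-1 and solving on 0 < X < 1: X = 0.874.

X = 0.874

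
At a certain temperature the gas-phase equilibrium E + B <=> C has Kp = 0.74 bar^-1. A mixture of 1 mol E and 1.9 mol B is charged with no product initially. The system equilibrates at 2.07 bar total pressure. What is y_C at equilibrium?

Let X = conversion of E (basis 1 mol E); extent of reaction ξ = X.
Species balance: n_E = 1 − X; n_B = 1.9 − X; n_C = X.
n_T = Σnᵢ = 2.9 − X.
With p_i = (n_i/n_T)P, Kp = p_C / (p_E p_B).
Substituting and setting equal to 0.74 bar^-1 gives a polynomial in X; the root in (0,1) is X = 0.474.
Then n_C = 0.474, n_T = 2.43, so y_C = 0.195.

y_C = 0.195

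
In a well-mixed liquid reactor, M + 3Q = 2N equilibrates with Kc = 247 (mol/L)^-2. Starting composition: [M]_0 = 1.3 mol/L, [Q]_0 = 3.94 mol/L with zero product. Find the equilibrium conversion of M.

Let X = conversion of M; extent ξ = 1.3·X mol/L.
Concentrations: [M] = 1.3 − 1.3X; [Q] = 3.94 − 3.9X; [N] = 2.6X.
Kc = [N]^2 / ([M] [Q]^3).
Solving Kc = 247 for X ∈ (0,1): X = 0.879.

X = 0.879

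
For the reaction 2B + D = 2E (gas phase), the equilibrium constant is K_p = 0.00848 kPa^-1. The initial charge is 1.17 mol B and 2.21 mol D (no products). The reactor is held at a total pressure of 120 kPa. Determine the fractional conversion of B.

X = 0.444

Let X = conversion of B (basis 1.17 mol B); extent of reaction ξ = 0.585X.
Mole table: n_B = 1.17 − 1.17X; n_D = 2.21 − 0.585X; n_E = 1.17X.
n_T = Σnᵢ = 3.38 − 0.585X.
y_i = n_i/n_T, p_i = y_i·P. K_p = p_E^2 / (p_B^2 p_D).
Setting this equal to 0.00848 kPa^-1 and taking the physical root (0 < X < 1) gives X = 0.444.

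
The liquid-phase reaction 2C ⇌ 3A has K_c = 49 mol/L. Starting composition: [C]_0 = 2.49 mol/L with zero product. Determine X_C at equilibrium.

Let X = conversion of C; extent ξ = 2.49X/2 mol/L.
Concentrations: [C] = 2.49 − 2.49X; [A] = 3.74X.
K_c = [A]^3 / ([C]^2).
Equating to 49 mol/L: the physical root is X = 0.738.

X = 0.738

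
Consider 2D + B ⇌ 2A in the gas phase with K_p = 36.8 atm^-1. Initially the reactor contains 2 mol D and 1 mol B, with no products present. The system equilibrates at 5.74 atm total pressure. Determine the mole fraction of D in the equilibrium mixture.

y_D = 0.173

Basis: 2 mol D initially; let X = conversion of D. Extent ξ = X.
Species balance: n_D = 2 − 2X; n_B = 1 − X; n_A = 2X.
n_T = Σnᵢ = 3 − X.
Mole fractions y_i = n_i/n_T; K_p = p_A^2 / (p_D^2 p_B) with p_i = y_i·P.
Substituting and setting equal to 36.8 atm^-1 gives a polynomial in X; the root in (0,1) is X = 0.810.
Then n_D = 0.379, n_T = 2.19, so y_D = 0.173.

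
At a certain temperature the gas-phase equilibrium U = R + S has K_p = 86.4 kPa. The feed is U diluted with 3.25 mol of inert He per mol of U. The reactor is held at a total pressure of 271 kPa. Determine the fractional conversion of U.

X = 0.694

Let X = conversion of U (basis 1 mol U); extent of reaction ξ = X.
At extent ξ: n_U = 1 − X; n_R = X; n_S = X; n_I = 3.25 (inert).
n_T = Σnᵢ = 4.25 + X.
y_i = n_i/n_T, p_i = y_i·P. K_p = p_R p_S / (p_U).
This yields a degree-2 equation in X; solving on (0,1), X = 0.694.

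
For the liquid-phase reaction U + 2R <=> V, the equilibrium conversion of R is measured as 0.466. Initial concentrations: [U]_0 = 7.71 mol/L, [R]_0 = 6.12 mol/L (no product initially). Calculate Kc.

Let X = conversion of R.
Concentrations: [U] = 7.71 − 3.06X; [R] = 6.12 − 6.12X; [V] = 3.06X.
At X = 0.466: [U] = 6.28, [R] = 3.27, [V] = 1.43.
Kc = [V] / ([U] [R]^2) = 0.0212 (mol/L)^-2.

Kc = 0.0212 (mol/L)^-2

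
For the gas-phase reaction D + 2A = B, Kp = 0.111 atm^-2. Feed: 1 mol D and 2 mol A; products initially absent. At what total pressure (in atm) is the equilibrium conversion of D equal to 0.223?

Basis: 1 mol D initially; let X = conversion of D. Extent ξ = X.
Moles: n_D = 1 − X; n_A = 2 − 2X; n_B = X.
n_T = Σnᵢ = 3 − 2X.
Kp = p_B / (p_D p_A^2) with p_i = (n_i/n_T)·P.
At X = 0.223: the mole-fraction product g(X) = Π y_i^ν_i = 0.7752. Since Kp = g(X)·P^{-2}, P = (g/Kp)^(1/2) = (0.7752/0.111)^(1/2) = 2.64 atm.

P = 2.64 atm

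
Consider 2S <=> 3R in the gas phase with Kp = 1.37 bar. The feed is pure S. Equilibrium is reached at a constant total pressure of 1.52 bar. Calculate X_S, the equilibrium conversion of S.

Take 1 mol S as basis and let X be its fractional conversion, so ξ = 0.5X.
At extent ξ: n_S = 1 − X; n_R = 1.5X.
n_T = Σnᵢ = 1 + 0.5X.
y_i = n_i/n_T, p_i = y_i·P. Kp = p_R^3 / (p_S^2).
Setting this equal to 1.37 bar and taking the physical root (0 < X < 1) gives X = 0.458.

X = 0.458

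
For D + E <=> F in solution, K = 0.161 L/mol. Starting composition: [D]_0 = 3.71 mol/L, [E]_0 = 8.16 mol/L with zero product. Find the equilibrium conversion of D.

Let X = conversion of D; extent ξ = 3.71·X mol/L.
Concentrations: [D] = 3.71 − 3.71X; [E] = 8.16 − 3.71X; [F] = 3.71X.
K = [F] / ([D] [E]).
This equals 0.161 at X = 0.503 (the root in 0 < X < 1).

X = 0.503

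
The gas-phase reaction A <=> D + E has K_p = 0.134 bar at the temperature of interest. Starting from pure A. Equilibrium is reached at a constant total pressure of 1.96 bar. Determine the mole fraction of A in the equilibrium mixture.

y_A = 0.596

Let X = conversion of A (basis 1 mol A); extent of reaction ξ = X.
At extent ξ: n_A = 1 − X; n_D = X; n_E = X.
Total moles n_T = 1 + X.
y_i = n_i/n_T, p_i = y_i·P. K_p = p_D p_E / (p_A).
Setting this equal to 0.134 bar and taking the physical root (0 < X < 1) gives X = 0.253.
Then n_A = 0.747, n_T = 1.25, so y_A = 0.596.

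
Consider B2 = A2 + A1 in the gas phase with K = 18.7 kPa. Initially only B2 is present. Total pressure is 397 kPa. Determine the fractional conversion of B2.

X = 0.212

Let X = conversion of B2 (basis 1 mol B2); extent of reaction ξ = X.
Mole table: n_B2 = 1 − X; n_A2 = X; n_A1 = X.
n_T = Σnᵢ = 1 + X.
With p_i = (n_i/n_T)P, K = p_A2 p_A1 / (p_B2).
Setting this equal to 18.7 kPa and taking the physical root (0 < X < 1) gives X = 0.212.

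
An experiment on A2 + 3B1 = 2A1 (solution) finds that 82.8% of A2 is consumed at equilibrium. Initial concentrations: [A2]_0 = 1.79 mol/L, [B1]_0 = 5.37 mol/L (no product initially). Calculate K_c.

K_c = 36.2 (mol/L)^-2

Let X = conversion of A2.
Concentrations: [A2] = 1.79 − 1.79X; [B1] = 5.37 − 5.37X; [A1] = 3.58X.
At X = 0.828: [A2] = 0.308, [B1] = 0.924, [A1] = 2.96.
K_c = [A1]^2 / ([A2] [B1]^3) = 36.2 (mol/L)^-2.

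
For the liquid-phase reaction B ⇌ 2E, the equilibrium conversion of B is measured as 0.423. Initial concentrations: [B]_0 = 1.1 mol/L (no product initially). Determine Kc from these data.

Kc = 1.36 mol/L

Let X = conversion of B.
Concentrations: [B] = 1.1 − 1.1X; [E] = 2.2X.
At X = 0.423: [B] = 0.635, [E] = 0.931.
Kc = [E]^2 / ([B]) = 1.36 mol/L.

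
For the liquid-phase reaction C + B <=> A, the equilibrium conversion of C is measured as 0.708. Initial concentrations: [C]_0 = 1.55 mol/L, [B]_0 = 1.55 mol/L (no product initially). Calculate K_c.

K_c = 5.36 L/mol

Let X = conversion of C.
Concentrations: [C] = 1.55 − 1.55X; [B] = 1.55 − 1.55X; [A] = 1.55X.
At X = 0.708: [C] = 0.453, [B] = 0.453, [A] = 1.1.
K_c = [A] / ([C] [B]) = 5.36 L/mol.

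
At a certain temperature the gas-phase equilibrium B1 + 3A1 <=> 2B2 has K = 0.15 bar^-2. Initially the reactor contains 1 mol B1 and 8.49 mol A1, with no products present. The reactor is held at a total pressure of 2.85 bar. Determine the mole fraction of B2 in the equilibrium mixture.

Take 1 mol B1 as basis and let X be its fractional conversion, so ξ = X.
Mole table: n_B1 = 1 − X; n_A1 = 8.49 − 3X; n_B2 = 2X.
n_T = Σnᵢ = 9.49 − 2X.
With p_i = (n_i/n_T)P, K = p_B2^2 / (p_B1 p_A1^3).
Equating to 0.15 bar^-2 and solving on 0 < X < 1: X = 0.657.
Then n_B2 = 1.31, n_T = 8.18, so y_B2 = 0.161.

y_B2 = 0.161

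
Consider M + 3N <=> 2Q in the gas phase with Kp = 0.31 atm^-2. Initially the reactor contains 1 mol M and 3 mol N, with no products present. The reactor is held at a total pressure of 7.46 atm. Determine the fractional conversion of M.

Take 1 mol M as basis and let X be its fractional conversion, so ξ = X.
Moles: n_M = 1 − X; n_N = 3 − 3X; n_Q = 2X.
Summing: n_T = 4 − 2X.
Mole fractions y_i = n_i/n_T; Kp = p_Q^2 / (p_M p_N^3) with p_i = y_i·P.
Setting this equal to 0.31 atm^-2 and taking the physical root (0 < X < 1) gives X = 0.605.

X = 0.605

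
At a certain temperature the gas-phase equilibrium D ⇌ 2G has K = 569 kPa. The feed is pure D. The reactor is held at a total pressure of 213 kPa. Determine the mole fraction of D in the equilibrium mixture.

y_D = 0.225

Let X = conversion of D (basis 1 mol D); extent of reaction ξ = X.
Moles: n_D = 1 − X; n_G = 2X.
Total moles n_T = 1 + X.
Mole fractions y_i = n_i/n_T; K = p_G^2 / (p_D) with p_i = y_i·P.
Equating to 569 kPa and solving on 0 < X < 1: X = 0.633.
Then n_D = 0.367, n_T = 1.63, so y_D = 0.225.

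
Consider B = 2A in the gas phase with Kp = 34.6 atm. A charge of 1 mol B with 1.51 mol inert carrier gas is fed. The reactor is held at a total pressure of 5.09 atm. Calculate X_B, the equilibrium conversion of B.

Let X = conversion of B (basis 1 mol B); extent of reaction ξ = X.
At extent ξ: n_B = 1 − X; n_A = 2X; n_I = 1.51 (inert).
Summing: n_T = 2.51 + X.
Mole fractions y_i = n_i/n_T; Kp = p_A^2 / (p_B) with p_i = y_i·P.
Substituting and setting equal to 34.6 atm gives a polynomial in X; the root in (0,1) is X = 0.869.

X = 0.869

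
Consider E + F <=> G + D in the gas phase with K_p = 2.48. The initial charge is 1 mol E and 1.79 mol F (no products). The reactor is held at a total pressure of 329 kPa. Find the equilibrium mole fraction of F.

y_F = 0.366

Let X = conversion of E (basis 1 mol E); extent of reaction ξ = X.
Mole table: n_E = 1 − X; n_F = 1.79 − X; n_G = X; n_D = X.
Total moles n_T = 2.79 (Δν = 0, constant).
With p_i = (n_i/n_T)P, K_p = p_G p_D / (p_E p_F).
Setting this equal to 2.48 and taking the physical root (0 < X < 1) gives X = 0.768.
Then n_F = 1.02, n_T = 2.79, so y_F = 0.366.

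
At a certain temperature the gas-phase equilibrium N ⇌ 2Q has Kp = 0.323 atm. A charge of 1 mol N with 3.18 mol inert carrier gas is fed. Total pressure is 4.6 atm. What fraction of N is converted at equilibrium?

X = 0.243

Take 1 mol N as basis and let X be its fractional conversion, so ξ = X.
Mole table: n_N = 1 − X; n_Q = 2X; n_I = 3.18 (inert).
Total moles n_T = 4.18 + X.
y_i = n_i/n_T, p_i = y_i·P. Kp = p_Q^2 / (p_N).
Setting this equal to 0.323 atm and taking the physical root (0 < X < 1) gives X = 0.243.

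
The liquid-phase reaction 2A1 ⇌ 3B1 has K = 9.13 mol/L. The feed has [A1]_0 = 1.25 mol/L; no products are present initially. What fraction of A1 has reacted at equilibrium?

Let X = conversion of A1; extent ξ = 1.25X/2 mol/L.
Concentrations: [A1] = 1.25 − 1.25X; [B1] = 1.88X.
K = [B1]^3 / ([A1]^2).
Equating to 9.13 mol/L: the physical root is X = 0.647.

X = 0.647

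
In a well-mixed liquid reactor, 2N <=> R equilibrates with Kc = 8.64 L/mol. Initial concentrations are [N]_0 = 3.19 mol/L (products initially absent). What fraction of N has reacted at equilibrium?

X = 0.874

Let X = conversion of N; extent ξ = 3.19X/2 mol/L.
Concentrations: [N] = 3.19 − 3.19X; [R] = 1.59X.
Kc = [R] / ([N]^2).
Setting equal to 8.64 and solving for X on (0,1) gives X = 0.874.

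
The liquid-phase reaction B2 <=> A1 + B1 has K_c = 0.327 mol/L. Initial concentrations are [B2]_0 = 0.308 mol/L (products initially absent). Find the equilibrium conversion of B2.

Let X = conversion of B2; extent ξ = 0.308·X mol/L.
Concentrations: [B2] = 0.308 − 0.308X; [A1] = 0.308X; [B1] = 0.308X.
K_c = [A1] [B1] / ([B2]).
Setting equal to 0.327 and solving for X on (0,1) gives X = 0.628.

X = 0.628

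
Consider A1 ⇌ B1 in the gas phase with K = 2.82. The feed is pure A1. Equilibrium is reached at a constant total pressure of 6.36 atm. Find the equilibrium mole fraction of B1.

Take 1 mol A1 as basis and let X be its fractional conversion, so ξ = X.
Species balance: n_A1 = 1 − X; n_B1 = X.
Since Δν = 0, n_T = 1 throughout.
y_i = n_i/n_T, p_i = y_i·P. K = p_B1 / (p_A1).
Substituting and setting equal to 2.82 gives a polynomial in X; the root in (0,1) is X = 0.738.
Then n_B1 = 0.738, n_T = 1, so y_B1 = 0.738.

y_B1 = 0.738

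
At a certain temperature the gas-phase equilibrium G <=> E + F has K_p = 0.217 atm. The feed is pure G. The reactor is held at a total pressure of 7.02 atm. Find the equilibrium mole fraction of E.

y_E = 0.148

Basis: 1 mol G initially; let X = conversion of G. Extent ξ = X.
At extent ξ: n_G = 1 − X; n_E = X; n_F = X.
n_T = Σnᵢ = 1 + X.
Mole fractions y_i = n_i/n_T; K_p = p_E p_F / (p_G) with p_i = y_i·P.
Setting this equal to 0.217 atm and taking the physical root (0 < X < 1) gives X = 0.173.
Then n_E = 0.173, n_T = 1.17, so y_E = 0.148.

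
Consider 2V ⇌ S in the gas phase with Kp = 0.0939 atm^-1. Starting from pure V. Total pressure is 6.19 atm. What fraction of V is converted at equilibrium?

Basis: 1 mol V initially; let X = conversion of V. Extent ξ = 0.5X.
Species balance: n_V = 1 − X; n_S = 0.5X.
n_T = Σnᵢ = 1 − 0.5X.
y_i = n_i/n_T, p_i = y_i·P. Kp = p_S / (p_V^2).
Setting this equal to 0.0939 atm^-1 and taking the physical root (0 < X < 1) gives X = 0.452.

X = 0.452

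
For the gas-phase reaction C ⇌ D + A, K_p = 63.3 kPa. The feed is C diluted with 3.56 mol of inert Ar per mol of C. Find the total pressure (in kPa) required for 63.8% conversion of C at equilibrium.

P = 293 kPa

Basis: 1 mol C initially; let X = conversion of C. Extent ξ = X.
Moles: n_C = 1 − X; n_D = X; n_A = X; n_I = 3.56 (inert).
Summing: n_T = 4.56 + X.
K_p = p_D p_A / (p_C) with p_i = (n_i/n_T)·P.
At X = 0.638: the mole-fraction product g(X) = Π y_i^ν_i = 0.2163. Since K_p = g(X)·P^{1}, P = (K_p/g)^(1/1) = (63.3/0.2163)^(1/1) = 293 kPa.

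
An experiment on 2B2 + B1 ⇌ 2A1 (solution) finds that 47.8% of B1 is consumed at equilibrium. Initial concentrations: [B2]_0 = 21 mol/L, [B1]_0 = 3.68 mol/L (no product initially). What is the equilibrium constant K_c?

K_c = 0.0211 L/mol

Let X = conversion of B1.
Concentrations: [B2] = 21 − 7.36X; [B1] = 3.68 − 3.68X; [A1] = 7.36X.
At X = 0.478: [B2] = 17.5, [B1] = 1.92, [A1] = 3.52.
K_c = [A1]^2 / ([B2]^2 [B1]) = 0.0211 L/mol.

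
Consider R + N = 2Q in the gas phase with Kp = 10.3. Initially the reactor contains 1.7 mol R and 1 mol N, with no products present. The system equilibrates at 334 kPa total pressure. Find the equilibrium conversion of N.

Basis: 1 mol N initially; let X = conversion of N. Extent ξ = X.
At extent ξ: n_R = 1.7 − X; n_N = 1 − X; n_Q = 2X.
Since Δν = 0, n_T = 2.7 throughout.
With p_i = (n_i/n_T)P, Kp = p_Q^2 / (p_R p_N).
This yields a degree-2 equation in X; solving on (0,1), X = 0.761.

X = 0.761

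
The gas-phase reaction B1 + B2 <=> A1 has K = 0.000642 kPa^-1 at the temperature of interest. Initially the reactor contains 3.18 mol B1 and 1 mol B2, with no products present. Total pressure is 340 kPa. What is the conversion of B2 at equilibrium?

X = 0.141

Take 1 mol B2 as basis and let X be its fractional conversion, so ξ = X.
At extent ξ: n_B1 = 3.18 − X; n_B2 = 1 − X; n_A1 = X.
Summing: n_T = 4.18 − X.
With p_i = (n_i/n_T)P, K = p_A1 / (p_B1 p_B2).
Substituting and setting equal to 0.000642 kPa^-1 gives a polynomial in X; the root in (0,1) is X = 0.141.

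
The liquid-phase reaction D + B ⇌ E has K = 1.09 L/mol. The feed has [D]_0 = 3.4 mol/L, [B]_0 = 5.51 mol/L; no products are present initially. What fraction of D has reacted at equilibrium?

Let X = conversion of D; extent ξ = 3.4·X mol/L.
Concentrations: [D] = 3.4 − 3.4X; [B] = 5.51 − 3.4X; [E] = 3.4X.
K = [E] / ([D] [B]).
Solving K = 1.09 for X ∈ (0,1): X = 0.761.

X = 0.761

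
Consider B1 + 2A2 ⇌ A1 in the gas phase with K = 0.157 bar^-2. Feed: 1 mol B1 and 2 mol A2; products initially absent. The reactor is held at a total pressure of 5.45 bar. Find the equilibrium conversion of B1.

Take 1 mol B1 as basis and let X be its fractional conversion, so ξ = X.
Species balance: n_B1 = 1 − X; n_A2 = 2 − 2X; n_A1 = X.
Summing: n_T = 3 − 2X.
y_i = n_i/n_T, p_i = y_i·P. K = p_A1 / (p_B1 p_A2^2).
Setting this equal to 0.157 bar^-2 and taking the physical root (0 < X < 1) gives X = 0.525.

X = 0.525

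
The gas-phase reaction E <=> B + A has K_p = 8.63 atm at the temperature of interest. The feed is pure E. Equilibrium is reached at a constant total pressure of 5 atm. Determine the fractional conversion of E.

X = 0.796

Basis: 1 mol E initially; let X = conversion of E. Extent ξ = X.
Species balance: n_E = 1 − X; n_B = X; n_A = X.
Summing: n_T = 1 + X.
Mole fractions y_i = n_i/n_T; K_p = p_B p_A / (p_E) with p_i = y_i·P.
Setting this equal to 8.63 atm and taking the physical root (0 < X < 1) gives X = 0.796.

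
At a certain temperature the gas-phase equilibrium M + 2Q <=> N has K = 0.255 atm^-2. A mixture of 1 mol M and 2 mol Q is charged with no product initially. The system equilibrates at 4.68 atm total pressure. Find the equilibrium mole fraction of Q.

Let X = conversion of M (basis 1 mol M); extent of reaction ξ = X.
Mole table: n_M = 1 − X; n_Q = 2 − 2X; n_N = X.
Summing: n_T = 3 − 2X.
Mole fractions y_i = n_i/n_T; K = p_N / (p_M p_Q^2) with p_i = y_i·P.
Equating to 0.255 atm^-2 and solving on 0 < X < 1: X = 0.554.
Then n_Q = 0.892, n_T = 1.89, so y_Q = 0.472.

y_Q = 0.472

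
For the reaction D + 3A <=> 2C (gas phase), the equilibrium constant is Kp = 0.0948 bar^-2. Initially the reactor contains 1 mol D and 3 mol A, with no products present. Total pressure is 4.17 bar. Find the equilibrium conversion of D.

Let X = conversion of D (basis 1 mol D); extent of reaction ξ = X.
Moles: n_D = 1 − X; n_A = 3 − 3X; n_C = 2X.
Total moles n_T = 4 − 2X.
y_i = n_i/n_T, p_i = y_i·P. Kp = p_C^2 / (p_D p_A^3).
This yields a degree-4 equation in X; solving on (0,1), X = 0.388.

X = 0.388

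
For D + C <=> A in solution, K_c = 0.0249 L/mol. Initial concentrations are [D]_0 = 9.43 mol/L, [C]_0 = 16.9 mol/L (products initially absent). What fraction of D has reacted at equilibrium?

Let X = conversion of D; extent ξ = 9.43·X mol/L.
Concentrations: [D] = 9.43 − 9.43X; [C] = 16.9 − 9.43X; [A] = 9.43X.
K_c = [A] / ([D] [C]).
Equating to 0.0249 L/mol: the physical root is X = 0.264.

X = 0.264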